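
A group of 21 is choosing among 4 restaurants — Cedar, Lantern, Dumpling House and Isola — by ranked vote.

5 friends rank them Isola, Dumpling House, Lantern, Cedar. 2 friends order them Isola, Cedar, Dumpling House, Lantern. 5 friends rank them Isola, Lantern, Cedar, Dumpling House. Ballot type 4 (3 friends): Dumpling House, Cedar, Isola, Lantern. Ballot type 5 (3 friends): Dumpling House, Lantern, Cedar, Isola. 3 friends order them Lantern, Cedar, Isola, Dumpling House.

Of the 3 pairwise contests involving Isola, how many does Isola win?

3

Isola against each rival (21 friends):
Isola–Cedar: Isola 12–9.
Isola vs Lantern: Isola, 15–6.
Isola vs Dumpling House: 5+2+5+3 = 15 for Isola, 6 for Dumpling House — Isola by 15–6.
Isola beats Cedar, Lantern, Dumpling House — 3 pairwise wins.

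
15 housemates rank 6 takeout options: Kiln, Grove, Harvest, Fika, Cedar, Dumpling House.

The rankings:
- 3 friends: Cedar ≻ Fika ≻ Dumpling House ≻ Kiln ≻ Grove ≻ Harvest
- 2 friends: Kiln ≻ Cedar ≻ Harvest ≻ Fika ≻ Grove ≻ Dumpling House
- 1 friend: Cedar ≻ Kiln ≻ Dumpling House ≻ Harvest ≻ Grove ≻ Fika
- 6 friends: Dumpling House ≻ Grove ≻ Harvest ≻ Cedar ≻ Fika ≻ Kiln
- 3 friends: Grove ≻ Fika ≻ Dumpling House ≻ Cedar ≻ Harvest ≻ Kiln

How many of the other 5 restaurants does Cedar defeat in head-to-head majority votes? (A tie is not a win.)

3

Cedar against each rival (15 friends):
Cedar–Kiln: Cedar 13–2.
Cedar vs Grove: Grove, 9–6.
Cedar vs Harvest: Cedar preferred on 3+2+1+3 = 9 ballots; Cedar wins 9–6.
Cedar–Fika: Cedar 12–3.
Cedar vs Dumpling House: 3+2+1 = 6 for Cedar, 9 for Dumpling House — Dumpling House by 9–6.
Cedar beats Kiln, Harvest, Fika; loses to Grove, Dumpling House — 3 pairwise wins.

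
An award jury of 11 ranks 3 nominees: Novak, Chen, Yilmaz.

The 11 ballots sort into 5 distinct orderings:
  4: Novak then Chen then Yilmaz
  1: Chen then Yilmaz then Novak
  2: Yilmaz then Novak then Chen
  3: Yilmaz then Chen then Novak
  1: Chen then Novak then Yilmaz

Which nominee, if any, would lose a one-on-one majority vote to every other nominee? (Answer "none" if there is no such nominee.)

Head-to-head results (11 jurors):
Novak vs Chen: Novak is ranked higher on 4+2 = 6 ballots, Chen on 5. Novak wins 6–5.
Novak vs Yilmaz: Yilmaz wins 6–5.
Chen vs Yilmaz: Chen is ranked higher on 4+1+1 = 6 ballots, Yilmaz on 5. Chen wins 6–5.
Every nominee wins at least one matchup (Novak beats Chen; Chen beats Yilmaz; Yilmaz beats Novak), so there is no Condorcet loser.

none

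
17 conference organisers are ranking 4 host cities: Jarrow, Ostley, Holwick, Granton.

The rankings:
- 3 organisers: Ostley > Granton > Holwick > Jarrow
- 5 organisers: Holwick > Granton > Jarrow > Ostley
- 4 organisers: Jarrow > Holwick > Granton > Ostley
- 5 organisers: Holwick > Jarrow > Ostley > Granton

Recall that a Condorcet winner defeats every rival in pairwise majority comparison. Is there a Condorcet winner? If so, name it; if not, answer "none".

Head-to-head results (17 organisers):
Jarrow vs Ostley: Jarrow, 14–3.
Jarrow vs Holwick: Holwick, 13–4.
Jarrow vs Granton: 9 to 8, Jarrow.
Ostley vs Holwick: Ostley preferred on 3 ballots; Holwick wins 14–3.
Ostley vs Granton: 8 to 9, Granton.
Holwick vs Granton: Holwick, 14–3.
Only Holwick has no losses; Holwick is the Condorcet winner.

Holwick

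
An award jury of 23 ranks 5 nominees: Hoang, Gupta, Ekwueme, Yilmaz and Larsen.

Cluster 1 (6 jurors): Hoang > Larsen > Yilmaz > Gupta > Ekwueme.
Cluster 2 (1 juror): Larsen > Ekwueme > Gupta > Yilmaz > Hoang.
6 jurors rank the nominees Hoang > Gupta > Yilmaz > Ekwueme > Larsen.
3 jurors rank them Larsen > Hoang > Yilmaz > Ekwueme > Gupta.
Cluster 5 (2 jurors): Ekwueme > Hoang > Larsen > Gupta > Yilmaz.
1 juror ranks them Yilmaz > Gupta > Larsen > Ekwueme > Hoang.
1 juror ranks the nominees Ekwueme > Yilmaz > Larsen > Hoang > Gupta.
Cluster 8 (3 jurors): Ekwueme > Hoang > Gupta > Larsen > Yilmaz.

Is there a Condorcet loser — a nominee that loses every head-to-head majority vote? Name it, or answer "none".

none

Head-to-head results (23 jurors):
Hoang–Gupta: Hoang 21–2.
Hoang vs Ekwueme: Hoang preferred on 6+6+3 = 15 ballots; Hoang wins 15–8.
Hoang vs Yilmaz: Hoang, 20–3.
Hoang–Larsen: Hoang 17–6.
Gupta vs Ekwueme: Gupta preferred on 6+6+1 = 13 ballots; Gupta wins 13–10.
Gupta vs Yilmaz: 1+6+2+3 = 12 for Gupta, 11 for Yilmaz — Gupta by 12–11.
Gupta vs Larsen: Larsen, 13–10.
Ekwueme–Yilmaz: Yilmaz 16–7.
Ekwueme vs Larsen: 6+2+1+3 = 12 for Ekwueme, 11 for Larsen — Ekwueme by 12–11.
Yilmaz vs Larsen: Yilmaz preferred on 6+1+1 = 8 ballots; Larsen wins 15–8.
Each nominee has at least one pairwise win (Hoang beats Gupta; Gupta beats Ekwueme; Ekwueme beats Larsen; Yilmaz beats Ekwueme; Larsen beats Gupta) — no Condorcet loser.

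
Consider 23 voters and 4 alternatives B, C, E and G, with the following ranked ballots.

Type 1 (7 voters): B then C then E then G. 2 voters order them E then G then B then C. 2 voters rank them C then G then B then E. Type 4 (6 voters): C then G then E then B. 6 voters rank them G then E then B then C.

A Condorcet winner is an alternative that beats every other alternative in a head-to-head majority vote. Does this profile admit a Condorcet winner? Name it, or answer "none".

Check each pair by majority over 23 ballots:
B vs C: B preferred on 7+2+6 = 15 ballots; B wins 15–8.
B vs E: 9 to 14, E.
B vs G: 7 for B, 16 for G — G by 16–7.
C vs E: 7+2+6 = 15 for C, 8 for E — C by 15–8.
C vs G: 7+2+6 = 15 for C, 8 for G — C by 15–8.
E vs G: E is ranked higher on 7+2 = 9 ballots, G on 14. G wins 14–9.
Each alternative drops at least one matchup (B loses to E; C loses to B; E loses to C; G loses to C); the cycle B > C > E > B rules out a Condorcet winner.

none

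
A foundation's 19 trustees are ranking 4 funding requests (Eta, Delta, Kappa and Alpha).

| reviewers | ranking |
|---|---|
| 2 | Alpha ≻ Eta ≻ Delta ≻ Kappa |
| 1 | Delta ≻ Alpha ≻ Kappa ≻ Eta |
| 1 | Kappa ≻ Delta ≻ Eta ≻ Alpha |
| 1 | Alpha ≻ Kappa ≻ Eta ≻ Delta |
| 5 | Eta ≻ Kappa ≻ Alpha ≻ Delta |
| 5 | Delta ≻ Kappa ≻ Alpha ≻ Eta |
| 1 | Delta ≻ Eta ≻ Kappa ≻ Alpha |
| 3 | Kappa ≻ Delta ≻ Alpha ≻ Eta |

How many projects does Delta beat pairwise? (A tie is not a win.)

2

Delta against each rival (19 reviewers):
Delta vs Eta: Delta preferred on 1+1+5+1+3 = 11 ballots; Delta wins 11–8.
Delta vs Kappa: Delta preferred on 2+1+5+1 = 9 ballots; Kappa wins 10–9.
Delta vs Alpha: Delta wins 11–8.
Delta beats Eta, Alpha; loses to Kappa — 2 pairwise wins.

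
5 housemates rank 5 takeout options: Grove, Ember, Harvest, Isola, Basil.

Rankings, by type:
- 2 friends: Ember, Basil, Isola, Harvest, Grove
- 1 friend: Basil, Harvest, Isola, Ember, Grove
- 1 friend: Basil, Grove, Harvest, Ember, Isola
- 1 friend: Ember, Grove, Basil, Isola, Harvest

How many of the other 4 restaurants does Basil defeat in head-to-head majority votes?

Basil against each rival (5 friends):
Basil vs Grove: 4 to 1, Basil.
Basil vs Ember: Basil preferred on 1+1 = 2 ballots; Ember wins 3–2.
Basil vs Harvest: Basil preferred on 2+1+1+1 = 5 ballots; Basil wins 5–0.
Basil–Isola: Basil 5–0.
Basil beats Grove, Harvest, Isola; loses to Ember — 3 pairwise wins.

3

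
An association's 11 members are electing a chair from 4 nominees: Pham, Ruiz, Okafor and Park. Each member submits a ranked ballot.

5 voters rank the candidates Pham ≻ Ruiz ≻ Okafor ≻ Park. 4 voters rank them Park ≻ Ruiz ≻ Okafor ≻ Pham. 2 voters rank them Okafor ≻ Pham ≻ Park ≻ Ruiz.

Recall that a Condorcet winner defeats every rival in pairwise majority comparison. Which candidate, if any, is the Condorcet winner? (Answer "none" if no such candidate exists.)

Check each pair by majority over 11 ballots:
Pham vs Ruiz: Pham wins 7–4.
Pham–Okafor: Okafor 6–5.
Pham vs Park: Pham wins 7–4.
Ruiz vs Okafor: Ruiz, 9–2.
Ruiz vs Park: Park, 6–5.
Okafor–Park: Okafor 7–4.
No candidate is unbeaten: Pham loses to Okafor; Ruiz loses to Pham; Okafor loses to Ruiz; Park loses to Pham. In particular Pham > Ruiz > Okafor > Pham is a majority cycle — no Condorcet winner exists.

none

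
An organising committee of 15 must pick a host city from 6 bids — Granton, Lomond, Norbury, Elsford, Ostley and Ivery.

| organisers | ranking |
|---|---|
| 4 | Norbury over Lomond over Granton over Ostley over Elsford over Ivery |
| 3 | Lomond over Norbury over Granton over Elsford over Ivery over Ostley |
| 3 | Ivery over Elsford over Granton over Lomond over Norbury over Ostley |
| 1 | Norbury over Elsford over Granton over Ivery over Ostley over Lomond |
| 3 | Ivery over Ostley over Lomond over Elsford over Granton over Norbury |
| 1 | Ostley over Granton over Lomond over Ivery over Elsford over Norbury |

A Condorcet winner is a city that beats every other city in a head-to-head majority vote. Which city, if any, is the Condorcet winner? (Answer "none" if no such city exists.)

Lomond

Check each pair by majority over 15 ballots:
Granton vs Lomond: Lomond wins 10–5.
Granton vs Norbury: Norbury, 8–7.
Granton vs Elsford: Granton, 8–7.
Granton–Ostley: Granton 11–4.
Granton–Ivery: Granton 9–6.
Lomond–Norbury: Lomond 10–5.
Lomond vs Elsford: Lomond, 11–4.
Lomond–Ostley: Lomond 10–5.
Lomond–Ivery: Lomond 8–7.
Norbury vs Elsford: Norbury wins 8–7.
Norbury vs Ostley: Norbury wins 11–4.
Norbury–Ivery: Norbury 8–7.
Elsford vs Ostley: Ostley wins 8–7.
Elsford vs Ivery: Elsford wins 8–7.
Ostley vs Ivery: Ivery wins 10–5.
Lomond beats each of Granton, Norbury, Elsford, Ostley, Ivery — Lomond is the Condorcet winner.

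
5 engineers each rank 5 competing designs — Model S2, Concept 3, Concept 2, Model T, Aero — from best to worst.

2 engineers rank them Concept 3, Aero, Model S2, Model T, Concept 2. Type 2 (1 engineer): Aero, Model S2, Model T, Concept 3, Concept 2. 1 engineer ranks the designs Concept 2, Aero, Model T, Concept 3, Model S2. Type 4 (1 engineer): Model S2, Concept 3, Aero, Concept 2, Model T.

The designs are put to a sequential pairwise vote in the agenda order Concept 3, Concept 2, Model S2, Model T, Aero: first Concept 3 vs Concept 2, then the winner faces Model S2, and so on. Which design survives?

Round 1: Concept 3 vs Concept 2 — 4–1, Concept 3 advances.
Round 2: Concept 3 vs Model S2 — 3–2, Concept 3 advances.
Round 3: Concept 3 vs Model T — 3–2, Concept 3 advances.
Round 4: Concept 3 vs Aero — 3–2, Concept 3 advances.
The agenda winner is Concept 3.

Concept 3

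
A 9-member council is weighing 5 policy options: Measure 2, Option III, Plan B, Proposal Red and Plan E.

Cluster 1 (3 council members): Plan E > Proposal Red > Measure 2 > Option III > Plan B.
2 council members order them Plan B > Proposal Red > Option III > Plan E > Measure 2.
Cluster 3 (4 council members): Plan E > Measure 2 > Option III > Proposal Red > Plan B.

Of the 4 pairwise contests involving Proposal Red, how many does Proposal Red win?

Proposal Red against each rival (9 council members):
Proposal Red vs Measure 2: Proposal Red preferred on 3+2 = 5 ballots; Proposal Red wins 5–4.
Proposal Red vs Option III: 5 to 4, Proposal Red.
Proposal Red vs Plan B: Proposal Red wins 7–2.
Proposal Red vs Plan E: Plan E, 7–2.
Proposal Red beats Measure 2, Option III, Plan B; loses to Plan E — 3 pairwise wins.

3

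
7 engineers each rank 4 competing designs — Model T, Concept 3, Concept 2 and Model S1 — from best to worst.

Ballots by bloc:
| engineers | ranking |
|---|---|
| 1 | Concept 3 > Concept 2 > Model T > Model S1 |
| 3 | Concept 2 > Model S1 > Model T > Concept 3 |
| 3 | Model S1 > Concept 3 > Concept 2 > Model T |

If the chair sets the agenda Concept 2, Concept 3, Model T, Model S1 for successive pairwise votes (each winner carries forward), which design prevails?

Model S1

Round 1: Concept 2 vs Concept 3 — 3–4, Concept 3 advances.
Round 2: Concept 3 vs Model T — 4–3, Concept 3 advances.
Round 3: Concept 3 vs Model S1 — 1–6, Model S1 advances.
The agenda winner is Model S1.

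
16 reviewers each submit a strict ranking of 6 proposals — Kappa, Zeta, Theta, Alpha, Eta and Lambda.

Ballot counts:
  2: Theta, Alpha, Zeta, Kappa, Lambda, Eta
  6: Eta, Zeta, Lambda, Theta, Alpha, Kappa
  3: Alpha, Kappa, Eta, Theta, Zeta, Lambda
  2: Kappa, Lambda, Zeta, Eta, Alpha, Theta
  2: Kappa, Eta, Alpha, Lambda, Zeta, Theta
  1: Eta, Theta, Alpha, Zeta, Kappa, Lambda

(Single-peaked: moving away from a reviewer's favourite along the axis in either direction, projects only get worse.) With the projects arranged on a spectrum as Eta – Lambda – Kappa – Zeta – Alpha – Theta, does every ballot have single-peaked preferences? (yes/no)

no

Axis positions: Eta=1, Lambda=2, Kappa=3, Zeta=4, Alpha=5, Theta=6.
Cluster 1 (peak Theta at position 6): ranking walks positions 6-5-4-3-2-1, expanding outward from the peak — single-peaked.
Cluster 2: ranking walks positions 1-4-2-6-5-3; Zeta is ranked above Lambda even though Lambda lies between Zeta and the peak Eta on the axis — preferences dip and rise again. Not single-peaked.
Cluster 3: ranking walks positions 5-3-1-6-4-2; Kappa is ranked above Zeta even though Zeta lies between Kappa and the peak Alpha on the axis — preferences dip and rise again. Not single-peaked.
Cluster 4 (peak Kappa at position 3): ranking walks positions 3-2-4-1-5-6, expanding outward from the peak — single-peaked.
Cluster 5: ranking walks positions 3-1-5-2-4-6; Eta is ranked above Lambda even though Lambda lies between Eta and the peak Kappa on the axis — preferences dip and rise again. Not single-peaked.
Cluster 6: ranking walks positions 1-6-5-4-3-2; Theta is ranked above Lambda even though Lambda lies between Theta and the peak Eta on the axis — preferences dip and rise again. Not single-peaked.
Cluster 2 violates single-peakedness, so the profile is not single-peaked on this axis.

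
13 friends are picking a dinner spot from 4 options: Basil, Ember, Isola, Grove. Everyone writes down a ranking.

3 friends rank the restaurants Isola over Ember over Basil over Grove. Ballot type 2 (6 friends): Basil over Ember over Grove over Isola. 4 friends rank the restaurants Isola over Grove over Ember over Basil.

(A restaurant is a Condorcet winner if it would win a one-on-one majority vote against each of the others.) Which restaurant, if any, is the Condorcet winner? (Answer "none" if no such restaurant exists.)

Isola

Check each pair by majority over 13 ballots:
Basil vs Ember: Basil is ranked higher on 6 ballots, Ember on 7. Ember wins 7–6.
Basil vs Isola: Isola, 7–6.
Basil vs Grove: 3+6 = 9 for Basil, 4 for Grove — Basil by 9–4.
Ember vs Isola: Isola wins 7–6.
Ember vs Grove: Ember wins 9–4.
Isola vs Grove: 7 to 6, Isola.
Only Isola has no losses; Isola is the Condorcet winner.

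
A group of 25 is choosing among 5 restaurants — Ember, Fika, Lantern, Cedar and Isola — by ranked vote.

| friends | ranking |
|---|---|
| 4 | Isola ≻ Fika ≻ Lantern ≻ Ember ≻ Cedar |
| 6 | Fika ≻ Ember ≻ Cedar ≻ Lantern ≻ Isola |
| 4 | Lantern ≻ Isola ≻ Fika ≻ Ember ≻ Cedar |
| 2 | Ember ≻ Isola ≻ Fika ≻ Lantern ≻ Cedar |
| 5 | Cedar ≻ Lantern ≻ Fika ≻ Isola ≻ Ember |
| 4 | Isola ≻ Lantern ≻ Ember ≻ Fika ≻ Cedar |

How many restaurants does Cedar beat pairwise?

0

Cedar against each rival (25 friends):
Cedar vs Ember: 5 to 20, Ember.
Cedar vs Fika: Fika, 20–5.
Cedar vs Lantern: Lantern wins 14–11.
Cedar vs Isola: Isola wins 14–11.
Cedar beats no one; loses to Ember, Fika, Lantern, Isola — 0 pairwise wins.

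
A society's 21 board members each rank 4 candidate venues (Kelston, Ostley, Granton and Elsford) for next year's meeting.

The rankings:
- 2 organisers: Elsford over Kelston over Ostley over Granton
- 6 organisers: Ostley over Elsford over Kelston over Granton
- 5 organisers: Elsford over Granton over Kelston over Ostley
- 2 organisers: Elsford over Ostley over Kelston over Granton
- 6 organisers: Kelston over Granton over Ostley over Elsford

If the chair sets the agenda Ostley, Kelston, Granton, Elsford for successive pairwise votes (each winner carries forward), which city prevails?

Elsford

Round 1: Ostley vs Kelston — 8–13, Kelston advances.
Round 2: Kelston vs Granton — 16–5, Kelston advances.
Round 3: Kelston vs Elsford — 6–15, Elsford advances.
Elsford survives the agenda.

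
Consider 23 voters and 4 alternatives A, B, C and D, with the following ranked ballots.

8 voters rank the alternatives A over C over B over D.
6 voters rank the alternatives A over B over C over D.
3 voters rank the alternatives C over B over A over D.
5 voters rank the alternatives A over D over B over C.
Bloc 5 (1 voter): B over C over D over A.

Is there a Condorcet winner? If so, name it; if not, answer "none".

A

Pairwise majorities:
A vs B: A wins 19–4.
A vs C: A, 19–4.
A vs D: A wins 22–1.
B–C: B 12–11.
B vs D: B, 18–5.
C–D: C 18–5.
A wins every pairwise contest, so A is the Condorcet winner.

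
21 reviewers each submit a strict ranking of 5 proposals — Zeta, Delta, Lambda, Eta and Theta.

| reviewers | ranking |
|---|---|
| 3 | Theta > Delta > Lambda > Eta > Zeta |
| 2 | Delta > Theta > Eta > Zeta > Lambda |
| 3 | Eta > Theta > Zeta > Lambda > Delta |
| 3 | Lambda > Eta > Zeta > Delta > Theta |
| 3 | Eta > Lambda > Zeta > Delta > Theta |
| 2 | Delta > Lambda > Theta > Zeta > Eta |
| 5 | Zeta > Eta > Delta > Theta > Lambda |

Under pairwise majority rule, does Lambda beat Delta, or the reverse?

Ballots ranking Lambda above Delta: 3 + 3 + 3 = 9.
Ballots ranking Delta above Lambda: 21 − 9 = 12.
Delta wins the head-to-head 12–9.

Delta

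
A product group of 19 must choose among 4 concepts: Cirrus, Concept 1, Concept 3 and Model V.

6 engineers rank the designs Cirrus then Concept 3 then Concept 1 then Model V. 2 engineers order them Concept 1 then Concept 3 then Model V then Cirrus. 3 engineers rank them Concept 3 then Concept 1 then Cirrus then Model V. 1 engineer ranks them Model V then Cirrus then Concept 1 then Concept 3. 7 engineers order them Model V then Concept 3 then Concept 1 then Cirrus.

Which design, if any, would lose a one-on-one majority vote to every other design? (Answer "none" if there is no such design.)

Cirrus

Pairwise majorities:
Cirrus vs Concept 1: Concept 1 wins 12–7.
Cirrus–Concept 3: Concept 3 12–7.
Cirrus vs Model V: Model V, 10–9.
Concept 1–Concept 3: Concept 3 16–3.
Concept 1 vs Model V: Concept 1 wins 11–8.
Concept 3–Model V: Concept 3 11–8.
Cirrus loses to every other design — it is the Condorcet loser.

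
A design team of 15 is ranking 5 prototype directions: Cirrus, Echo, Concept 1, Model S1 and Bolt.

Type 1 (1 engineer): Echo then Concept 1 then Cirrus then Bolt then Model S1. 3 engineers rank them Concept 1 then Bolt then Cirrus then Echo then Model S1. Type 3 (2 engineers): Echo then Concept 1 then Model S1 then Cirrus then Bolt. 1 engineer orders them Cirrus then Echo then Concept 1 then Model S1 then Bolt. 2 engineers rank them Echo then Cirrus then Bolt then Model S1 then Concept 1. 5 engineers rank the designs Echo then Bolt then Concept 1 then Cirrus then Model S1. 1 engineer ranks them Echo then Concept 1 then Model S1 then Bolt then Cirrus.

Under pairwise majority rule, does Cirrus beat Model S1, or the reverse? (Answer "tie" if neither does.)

Cirrus

Ballots ranking Cirrus above Model S1: 1 + 3 + 1 + 2 + 5 = 12.
Ballots ranking Model S1 above Cirrus: 15 − 12 = 3.
Cirrus wins the head-to-head 12–3.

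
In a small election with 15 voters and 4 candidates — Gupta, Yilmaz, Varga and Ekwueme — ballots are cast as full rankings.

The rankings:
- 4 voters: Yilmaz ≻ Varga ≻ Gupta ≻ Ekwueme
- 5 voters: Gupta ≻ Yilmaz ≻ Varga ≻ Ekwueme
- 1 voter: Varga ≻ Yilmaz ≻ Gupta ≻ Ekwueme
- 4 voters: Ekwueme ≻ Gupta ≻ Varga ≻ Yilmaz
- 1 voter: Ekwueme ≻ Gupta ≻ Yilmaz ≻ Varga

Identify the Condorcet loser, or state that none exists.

Head-to-head results (15 voters):
Gupta vs Yilmaz: Gupta preferred on 5+4+1 = 10 ballots; Gupta wins 10–5.
Gupta–Varga: Gupta 10–5.
Gupta vs Ekwueme: Gupta, 10–5.
Yilmaz–Varga: Yilmaz 10–5.
Yilmaz vs Ekwueme: 10 to 5, Yilmaz.
Varga vs Ekwueme: Varga wins 10–5.
Only Ekwueme has no wins; Ekwueme is the Condorcet loser.

Ekwueme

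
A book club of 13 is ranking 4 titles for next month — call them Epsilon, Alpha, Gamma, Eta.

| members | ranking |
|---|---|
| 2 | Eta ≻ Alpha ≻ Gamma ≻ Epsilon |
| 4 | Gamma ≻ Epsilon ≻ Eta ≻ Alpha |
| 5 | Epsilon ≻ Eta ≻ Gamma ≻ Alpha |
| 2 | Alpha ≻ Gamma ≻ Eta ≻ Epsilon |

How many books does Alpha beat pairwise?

0

Alpha against each rival (13 members):
Alpha vs Epsilon: Alpha is ranked higher on 2+2 = 4 ballots, Epsilon on 9. Epsilon wins 9–4.
Alpha vs Gamma: Gamma wins 9–4.
Alpha vs Eta: 2 to 11, Eta.
Alpha beats no one; loses to Epsilon, Gamma, Eta — 0 pairwise wins.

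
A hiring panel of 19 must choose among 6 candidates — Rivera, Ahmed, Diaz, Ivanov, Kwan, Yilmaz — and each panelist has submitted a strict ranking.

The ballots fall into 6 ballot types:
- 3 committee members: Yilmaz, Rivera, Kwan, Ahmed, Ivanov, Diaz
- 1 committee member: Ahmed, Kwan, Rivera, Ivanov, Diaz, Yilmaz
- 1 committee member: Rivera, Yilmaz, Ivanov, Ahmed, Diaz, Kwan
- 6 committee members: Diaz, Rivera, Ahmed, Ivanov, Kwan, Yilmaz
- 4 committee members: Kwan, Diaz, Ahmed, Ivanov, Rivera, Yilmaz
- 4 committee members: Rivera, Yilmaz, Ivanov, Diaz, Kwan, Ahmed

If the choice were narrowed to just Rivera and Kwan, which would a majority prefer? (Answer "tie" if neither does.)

Ballots ranking Rivera above Kwan: 3 + 1 + 6 + 4 = 14.
Ballots ranking Kwan above Rivera: 19 − 14 = 5.
Rivera wins the head-to-head 14–5.

Rivera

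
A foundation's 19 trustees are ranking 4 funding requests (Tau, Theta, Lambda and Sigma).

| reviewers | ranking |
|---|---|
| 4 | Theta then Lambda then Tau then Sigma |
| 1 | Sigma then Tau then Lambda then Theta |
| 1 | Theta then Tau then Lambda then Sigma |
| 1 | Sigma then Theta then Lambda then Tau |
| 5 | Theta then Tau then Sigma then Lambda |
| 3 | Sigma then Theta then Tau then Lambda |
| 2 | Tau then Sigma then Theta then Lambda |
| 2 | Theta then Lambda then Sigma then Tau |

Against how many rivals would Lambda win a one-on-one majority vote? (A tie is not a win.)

Lambda against each rival (19 reviewers):
Lambda vs Tau: Tau wins 12–7.
Lambda vs Theta: Lambda preferred on 1 ballot; Theta wins 18–1.
Lambda vs Sigma: Sigma wins 12–7.
Lambda beats no one; loses to Tau, Theta, Sigma — 0 pairwise wins.

0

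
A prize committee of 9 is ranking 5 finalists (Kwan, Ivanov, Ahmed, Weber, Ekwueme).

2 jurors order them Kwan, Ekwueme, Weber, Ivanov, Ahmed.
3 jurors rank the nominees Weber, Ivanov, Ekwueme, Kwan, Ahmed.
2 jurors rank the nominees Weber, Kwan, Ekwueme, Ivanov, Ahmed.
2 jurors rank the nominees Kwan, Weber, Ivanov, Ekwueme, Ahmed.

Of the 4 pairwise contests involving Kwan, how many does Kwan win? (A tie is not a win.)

Kwan against each rival (9 jurors):
Kwan vs Ivanov: Kwan, 6–3.
Kwan vs Ahmed: 9 to 0, Kwan.
Kwan vs Weber: Kwan is ranked higher on 2+2 = 4 ballots, Weber on 5. Weber wins 5–4.
Kwan vs Ekwueme: Kwan wins 6–3.
Kwan beats Ivanov, Ahmed, Ekwueme; loses to Weber — 3 pairwise wins.

3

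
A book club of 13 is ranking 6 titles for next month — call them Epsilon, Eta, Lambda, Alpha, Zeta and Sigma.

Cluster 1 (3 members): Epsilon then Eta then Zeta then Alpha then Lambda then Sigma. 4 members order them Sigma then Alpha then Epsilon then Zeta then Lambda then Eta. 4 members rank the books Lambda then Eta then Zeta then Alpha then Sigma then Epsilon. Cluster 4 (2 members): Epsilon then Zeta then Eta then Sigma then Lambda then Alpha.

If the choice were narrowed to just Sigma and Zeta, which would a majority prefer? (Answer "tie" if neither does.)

Zeta

Ballots ranking Sigma above Zeta: 4.
Ballots ranking Zeta above Sigma: 13 − 4 = 9.
Zeta wins the head-to-head 9–4.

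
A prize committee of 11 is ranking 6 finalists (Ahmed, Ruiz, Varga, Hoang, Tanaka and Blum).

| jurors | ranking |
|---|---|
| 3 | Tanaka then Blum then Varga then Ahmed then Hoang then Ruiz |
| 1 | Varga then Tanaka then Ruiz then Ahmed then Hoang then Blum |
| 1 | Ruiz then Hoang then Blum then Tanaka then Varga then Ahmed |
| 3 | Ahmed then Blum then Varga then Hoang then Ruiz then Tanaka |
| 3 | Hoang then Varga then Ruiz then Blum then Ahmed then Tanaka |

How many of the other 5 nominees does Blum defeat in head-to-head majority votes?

Blum against each rival (11 jurors):
Blum vs Ahmed: 7 to 4, Blum.
Blum–Ruiz: Blum 6–5.
Blum vs Varga: 7 to 4, Blum.
Blum vs Hoang: Blum wins 6–5.
Blum vs Tanaka: Blum is ranked higher on 1+3+3 = 7 ballots, Tanaka on 4. Blum wins 7–4.
Blum beats Ahmed, Ruiz, Varga, Hoang, Tanaka — 5 pairwise wins.

5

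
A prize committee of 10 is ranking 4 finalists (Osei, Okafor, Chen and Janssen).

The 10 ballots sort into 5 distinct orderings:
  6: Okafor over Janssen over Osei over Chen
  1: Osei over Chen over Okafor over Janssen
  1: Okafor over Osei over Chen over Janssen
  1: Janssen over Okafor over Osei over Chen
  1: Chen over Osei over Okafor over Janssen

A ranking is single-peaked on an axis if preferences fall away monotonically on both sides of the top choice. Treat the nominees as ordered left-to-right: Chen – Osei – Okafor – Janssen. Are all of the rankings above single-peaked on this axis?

yes

Axis positions: Chen=1, Osei=2, Okafor=3, Janssen=4.
Faction 1 (peak Okafor at position 3): ranking walks positions 3-4-2-1, expanding outward from the peak — single-peaked.
Faction 2 (peak Osei at position 2): ranking walks positions 2-1-3-4, expanding outward from the peak — single-peaked.
Faction 3 (peak Okafor at position 3): ranking walks positions 3-2-1-4, expanding outward from the peak — single-peaked.
Faction 4 (peak Janssen at position 4): ranking walks positions 4-3-2-1, expanding outward from the peak — single-peaked.
Faction 5 (peak Chen at position 1): ranking walks positions 1-2-3-4, expanding outward from the peak — single-peaked.
Every ranking is single-peaked on this axis.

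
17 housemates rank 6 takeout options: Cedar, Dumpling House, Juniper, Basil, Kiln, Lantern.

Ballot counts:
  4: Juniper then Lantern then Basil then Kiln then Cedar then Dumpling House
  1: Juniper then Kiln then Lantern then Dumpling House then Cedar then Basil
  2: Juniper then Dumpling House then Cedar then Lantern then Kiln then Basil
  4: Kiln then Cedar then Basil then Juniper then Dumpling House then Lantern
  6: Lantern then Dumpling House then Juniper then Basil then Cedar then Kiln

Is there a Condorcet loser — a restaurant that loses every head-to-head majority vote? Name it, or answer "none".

Head-to-head results (17 friends):
Cedar vs Dumpling House: 8 to 9, Dumpling House.
Cedar vs Juniper: Juniper, 13–4.
Cedar–Basil: Basil 10–7.
Cedar–Kiln: Kiln 9–8.
Cedar vs Lantern: Cedar preferred on 2+4 = 6 ballots; Lantern wins 11–6.
Dumpling House vs Juniper: Dumpling House preferred on 6 ballots; Juniper wins 11–6.
Dumpling House vs Basil: 9 to 8, Dumpling House.
Dumpling House vs Kiln: Kiln wins 9–8.
Dumpling House vs Lantern: Dumpling House preferred on 2+4 = 6 ballots; Lantern wins 11–6.
Juniper vs Basil: Juniper, 13–4.
Juniper–Kiln: Juniper 13–4.
Juniper vs Lantern: Juniper preferred on 4+1+2+4 = 11 ballots; Juniper wins 11–6.
Basil–Kiln: Basil 10–7.
Basil vs Lantern: 4 to 13, Lantern.
Kiln–Lantern: Lantern 12–5.
Only Cedar has no wins; Cedar is the Condorcet loser.

Cedar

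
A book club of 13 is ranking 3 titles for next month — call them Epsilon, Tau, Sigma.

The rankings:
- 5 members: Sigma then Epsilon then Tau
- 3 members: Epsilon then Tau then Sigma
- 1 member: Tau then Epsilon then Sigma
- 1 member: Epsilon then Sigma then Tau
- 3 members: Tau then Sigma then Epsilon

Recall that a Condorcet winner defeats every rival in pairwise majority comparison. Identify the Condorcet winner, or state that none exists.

Pairwise majorities:
Epsilon vs Tau: Epsilon is ranked higher on 5+3+1 = 9 ballots, Tau on 4. Epsilon wins 9–4.
Epsilon vs Sigma: Epsilon preferred on 3+1+1 = 5 ballots; Sigma wins 8–5.
Tau vs Sigma: 7 to 6, Tau.
Every book loses at least once (Epsilon loses to Sigma; Tau loses to Epsilon; Sigma loses to Tau). The majority relation contains the cycle Epsilon → Tau → Sigma → Epsilon, so there is no Condorcet winner.

none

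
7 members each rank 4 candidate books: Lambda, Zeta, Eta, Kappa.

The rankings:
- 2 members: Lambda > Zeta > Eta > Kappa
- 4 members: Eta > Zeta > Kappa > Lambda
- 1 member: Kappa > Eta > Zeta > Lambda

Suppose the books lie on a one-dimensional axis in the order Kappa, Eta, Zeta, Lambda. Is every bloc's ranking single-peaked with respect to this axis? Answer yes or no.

yes

Axis positions: Kappa=1, Eta=2, Zeta=3, Lambda=4.
Bloc 1 (peak Lambda at position 4): ranking walks positions 4-3-2-1, expanding outward from the peak — single-peaked.
Bloc 2 (peak Eta at position 2): ranking walks positions 2-3-1-4, expanding outward from the peak — single-peaked.
Bloc 3 (peak Kappa at position 1): ranking walks positions 1-2-3-4, expanding outward from the peak — single-peaked.
Every ranking is single-peaked on this axis.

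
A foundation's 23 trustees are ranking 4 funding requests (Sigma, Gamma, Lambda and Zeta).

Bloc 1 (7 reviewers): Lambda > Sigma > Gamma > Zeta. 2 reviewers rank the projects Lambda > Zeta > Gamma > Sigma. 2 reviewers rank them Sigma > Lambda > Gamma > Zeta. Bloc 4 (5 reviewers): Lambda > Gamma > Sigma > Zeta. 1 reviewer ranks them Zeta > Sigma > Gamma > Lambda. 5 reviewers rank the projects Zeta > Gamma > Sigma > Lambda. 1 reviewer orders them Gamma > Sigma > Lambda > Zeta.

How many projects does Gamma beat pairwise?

Gamma against each rival (23 reviewers):
Gamma vs Sigma: Gamma wins 13–10.
Gamma vs Lambda: Lambda, 16–7.
Gamma vs Zeta: Gamma preferred on 7+2+5+1 = 15 ballots; Gamma wins 15–8.
Gamma beats Sigma, Zeta; loses to Lambda — 2 pairwise wins.

2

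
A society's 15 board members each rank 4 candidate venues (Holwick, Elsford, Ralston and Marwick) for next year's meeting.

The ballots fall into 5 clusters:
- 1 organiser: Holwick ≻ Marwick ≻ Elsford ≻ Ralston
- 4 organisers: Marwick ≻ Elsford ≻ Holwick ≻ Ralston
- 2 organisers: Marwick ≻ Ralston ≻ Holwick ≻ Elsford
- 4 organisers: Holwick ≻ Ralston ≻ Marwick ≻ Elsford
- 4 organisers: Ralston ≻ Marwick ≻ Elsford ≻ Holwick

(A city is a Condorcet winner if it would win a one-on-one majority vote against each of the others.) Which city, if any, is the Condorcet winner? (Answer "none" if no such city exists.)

Head-to-head results (15 organisers):
Holwick vs Elsford: Elsford wins 8–7.
Holwick vs Ralston: Holwick wins 9–6.
Holwick–Marwick: Marwick 10–5.
Elsford–Ralston: Ralston 10–5.
Elsford vs Marwick: Marwick wins 15–0.
Ralston vs Marwick: Ralston, 8–7.
No city is unbeaten: Holwick loses to Elsford; Elsford loses to Ralston; Ralston loses to Holwick; Marwick loses to Ralston. In particular Holwick > Ralston > Elsford > Holwick is a majority cycle — no Condorcet winner exists.

none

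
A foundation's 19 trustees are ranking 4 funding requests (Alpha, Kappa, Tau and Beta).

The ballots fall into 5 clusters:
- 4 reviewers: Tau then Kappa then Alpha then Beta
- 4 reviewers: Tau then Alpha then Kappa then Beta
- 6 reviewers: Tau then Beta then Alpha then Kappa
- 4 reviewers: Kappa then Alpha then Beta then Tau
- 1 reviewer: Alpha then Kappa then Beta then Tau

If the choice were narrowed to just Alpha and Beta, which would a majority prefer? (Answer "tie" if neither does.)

Alpha

Ballots ranking Alpha above Beta: 4 + 4 + 4 + 1 = 13.
Ballots ranking Beta above Alpha: 19 − 13 = 6.
Alpha wins the head-to-head 13–6.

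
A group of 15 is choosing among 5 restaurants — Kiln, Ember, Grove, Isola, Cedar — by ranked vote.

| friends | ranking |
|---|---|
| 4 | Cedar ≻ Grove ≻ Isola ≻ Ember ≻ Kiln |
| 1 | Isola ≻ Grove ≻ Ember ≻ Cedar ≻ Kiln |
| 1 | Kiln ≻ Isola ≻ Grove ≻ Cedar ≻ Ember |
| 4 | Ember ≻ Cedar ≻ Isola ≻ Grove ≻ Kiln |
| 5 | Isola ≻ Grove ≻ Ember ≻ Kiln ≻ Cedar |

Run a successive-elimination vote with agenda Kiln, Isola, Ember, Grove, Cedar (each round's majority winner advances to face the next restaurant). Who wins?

Cedar

Round 1: Kiln vs Isola — 1–14, Isola advances.
Round 2: Isola vs Ember — 11–4, Isola advances.
Round 3: Isola vs Grove — 11–4, Isola advances.
Round 4: Isola vs Cedar — 7–8, Cedar advances.
The agenda winner is Cedar.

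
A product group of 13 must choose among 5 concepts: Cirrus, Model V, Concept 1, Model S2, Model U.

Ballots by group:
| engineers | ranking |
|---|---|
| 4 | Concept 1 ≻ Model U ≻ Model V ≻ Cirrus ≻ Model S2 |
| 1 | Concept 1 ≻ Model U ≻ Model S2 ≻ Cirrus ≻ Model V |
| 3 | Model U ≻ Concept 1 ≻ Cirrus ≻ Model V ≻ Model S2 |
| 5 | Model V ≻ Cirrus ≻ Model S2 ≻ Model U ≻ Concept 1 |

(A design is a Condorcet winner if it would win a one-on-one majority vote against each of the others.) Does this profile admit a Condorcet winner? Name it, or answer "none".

Model U

Pairwise majorities:
Cirrus vs Model V: Model V, 9–4.
Cirrus vs Concept 1: Concept 1 wins 8–5.
Cirrus vs Model S2: Cirrus wins 12–1.
Cirrus vs Model U: Model U, 8–5.
Model V–Concept 1: Concept 1 8–5.
Model V vs Model S2: Model V, 12–1.
Model V vs Model U: Model U, 8–5.
Concept 1 vs Model S2: Concept 1 wins 8–5.
Concept 1 vs Model U: Model U, 8–5.
Model S2 vs Model U: Model U, 8–5.
Model U beats each of Cirrus, Model V, Concept 1, Model S2 — Model U is the Condorcet winner.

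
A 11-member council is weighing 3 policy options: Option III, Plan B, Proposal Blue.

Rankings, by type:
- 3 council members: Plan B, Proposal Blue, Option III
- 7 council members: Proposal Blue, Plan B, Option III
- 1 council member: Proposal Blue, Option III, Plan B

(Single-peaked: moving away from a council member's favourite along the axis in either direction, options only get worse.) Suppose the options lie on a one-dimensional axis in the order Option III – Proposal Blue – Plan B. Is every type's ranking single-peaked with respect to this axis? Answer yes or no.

yes

Axis positions: Option III=1, Proposal Blue=2, Plan B=3.
Type 1 (peak Plan B at position 3): ranking walks positions 3-2-1, expanding outward from the peak — single-peaked.
Type 2 (peak Proposal Blue at position 2): ranking walks positions 2-3-1, expanding outward from the peak — single-peaked.
Type 3 (peak Proposal Blue at position 2): ranking walks positions 2-1-3, expanding outward from the peak — single-peaked.
Every ranking is single-peaked on this axis.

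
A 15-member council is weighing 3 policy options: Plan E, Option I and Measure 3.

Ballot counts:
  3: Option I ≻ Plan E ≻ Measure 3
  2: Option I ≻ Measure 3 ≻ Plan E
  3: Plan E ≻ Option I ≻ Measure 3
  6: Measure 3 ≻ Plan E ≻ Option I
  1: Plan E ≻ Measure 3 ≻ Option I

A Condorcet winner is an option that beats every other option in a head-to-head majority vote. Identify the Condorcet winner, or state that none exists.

none

Check each pair by majority over 15 ballots:
Plan E vs Option I: 3+6+1 = 10 for Plan E, 5 for Option I — Plan E by 10–5.
Plan E vs Measure 3: Plan E is ranked higher on 3+3+1 = 7 ballots, Measure 3 on 8. Measure 3 wins 8–7.
Option I vs Measure 3: 3+2+3 = 8 for Option I, 7 for Measure 3 — Option I by 8–7.
No option is unbeaten: Plan E loses to Measure 3; Option I loses to Plan E; Measure 3 loses to Option I. In particular Plan E > Option I > Measure 3 > Plan E is a majority cycle — no Condorcet winner exists.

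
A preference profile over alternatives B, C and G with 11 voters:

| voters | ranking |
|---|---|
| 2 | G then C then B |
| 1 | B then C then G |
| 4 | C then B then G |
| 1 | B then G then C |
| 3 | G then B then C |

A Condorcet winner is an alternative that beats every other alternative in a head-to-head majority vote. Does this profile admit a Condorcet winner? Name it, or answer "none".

Pairwise majorities:
B vs C: 5 to 6, C.
B vs G: 6 to 5, B.
C vs G: C is ranked higher on 1+4 = 5 ballots, G on 6. G wins 6–5.
Each alternative drops at least one matchup (B loses to C; C loses to G; G loses to B); the cycle B → G → C → B rules out a Condorcet winner.

none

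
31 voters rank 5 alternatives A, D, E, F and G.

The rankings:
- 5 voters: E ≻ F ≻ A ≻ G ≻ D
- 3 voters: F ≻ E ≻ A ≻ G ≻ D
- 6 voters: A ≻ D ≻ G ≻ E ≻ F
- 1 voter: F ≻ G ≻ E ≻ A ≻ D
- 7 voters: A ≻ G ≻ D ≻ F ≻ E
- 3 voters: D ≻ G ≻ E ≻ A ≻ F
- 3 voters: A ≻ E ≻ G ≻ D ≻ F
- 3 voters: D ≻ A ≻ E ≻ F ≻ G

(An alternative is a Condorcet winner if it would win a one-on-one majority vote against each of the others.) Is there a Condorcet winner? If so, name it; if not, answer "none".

A

Check each pair by majority over 31 ballots:
A vs D: 25 to 6, A.
A vs E: 19 to 12, A.
A vs F: A is ranked higher on 6+7+3+3+3 = 22 ballots, F on 9. A wins 22–9.
A vs G: A is ranked higher on 5+3+6+7+3+3 = 27 ballots, G on 4. A wins 27–4.
D vs E: 19 to 12, D.
D vs F: 6+7+3+3+3 = 22 for D, 9 for F — D by 22–9.
D vs G: D is ranked higher on 6+3+3 = 12 ballots, G on 19. G wins 19–12.
E vs F: E preferred on 5+6+3+3+3 = 20 ballots; E wins 20–11.
E vs G: E preferred on 5+3+3+3 = 14 ballots; G wins 17–14.
F vs G: F preferred on 5+3+1+3 = 12 ballots; G wins 19–12.
A beats each of D, E, F, G — A is the Condorcet winner.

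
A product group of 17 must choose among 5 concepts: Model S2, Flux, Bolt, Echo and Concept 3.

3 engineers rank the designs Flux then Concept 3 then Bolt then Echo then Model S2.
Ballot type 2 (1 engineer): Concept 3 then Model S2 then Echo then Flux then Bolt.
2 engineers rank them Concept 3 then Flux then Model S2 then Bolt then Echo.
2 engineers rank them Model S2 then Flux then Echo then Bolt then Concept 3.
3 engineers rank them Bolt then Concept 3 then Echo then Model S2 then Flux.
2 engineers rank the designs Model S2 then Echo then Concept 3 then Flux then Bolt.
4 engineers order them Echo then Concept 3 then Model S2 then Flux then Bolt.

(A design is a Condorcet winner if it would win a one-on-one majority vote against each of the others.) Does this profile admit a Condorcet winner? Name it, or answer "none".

Head-to-head results (17 engineers):
Model S2 vs Flux: 1+2+3+2+4 = 12 for Model S2, 5 for Flux — Model S2 by 12–5.
Model S2 vs Bolt: 11 to 6, Model S2.
Model S2 vs Echo: Echo, 10–7.
Model S2–Concept 3: Concept 3 13–4.
Flux vs Bolt: Flux, 14–3.
Flux vs Echo: Flux preferred on 3+2+2 = 7 ballots; Echo wins 10–7.
Flux vs Concept 3: Concept 3, 12–5.
Bolt vs Echo: Echo wins 9–8.
Bolt vs Concept 3: Bolt preferred on 2+3 = 5 ballots; Concept 3 wins 12–5.
Echo vs Concept 3: Concept 3, 9–8.
Concept 3 wins every pairwise contest, so Concept 3 is the Condorcet winner.

Concept 3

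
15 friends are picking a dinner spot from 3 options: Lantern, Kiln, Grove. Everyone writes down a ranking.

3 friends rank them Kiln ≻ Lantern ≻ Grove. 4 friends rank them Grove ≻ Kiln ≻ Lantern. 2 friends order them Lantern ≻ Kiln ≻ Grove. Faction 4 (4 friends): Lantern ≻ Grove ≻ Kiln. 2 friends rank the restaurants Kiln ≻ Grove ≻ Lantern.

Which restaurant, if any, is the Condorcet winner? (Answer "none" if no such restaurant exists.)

none

Head-to-head results (15 friends):
Lantern vs Kiln: Kiln wins 9–6.
Lantern–Grove: Lantern 9–6.
Kiln vs Grove: Grove, 8–7.
No restaurant is unbeaten: Lantern loses to Kiln; Kiln loses to Grove; Grove loses to Lantern. In particular Lantern beats Grove beats Kiln beats Lantern is a majority cycle — no Condorcet winner exists.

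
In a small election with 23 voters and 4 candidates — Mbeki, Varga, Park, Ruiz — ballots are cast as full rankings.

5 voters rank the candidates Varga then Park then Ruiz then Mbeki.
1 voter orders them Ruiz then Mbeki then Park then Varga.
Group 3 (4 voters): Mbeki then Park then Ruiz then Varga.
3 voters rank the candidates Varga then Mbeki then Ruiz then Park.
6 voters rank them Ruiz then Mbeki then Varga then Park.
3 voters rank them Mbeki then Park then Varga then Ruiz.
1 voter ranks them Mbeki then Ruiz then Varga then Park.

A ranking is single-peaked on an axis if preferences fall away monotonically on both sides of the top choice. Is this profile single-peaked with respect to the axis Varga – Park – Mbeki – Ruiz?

Axis positions: Varga=1, Park=2, Mbeki=3, Ruiz=4.
Group 1: ranking walks positions 1-2-4-3; Ruiz is ranked above Mbeki even though Mbeki lies between Ruiz and the peak Varga on the axis — preferences dip and rise again. Not single-peaked.
Group 2 (peak Ruiz at position 4): ranking walks positions 4-3-2-1, expanding outward from the peak — single-peaked.
Group 3 (peak Mbeki at position 3): ranking walks positions 3-2-4-1, expanding outward from the peak — single-peaked.
Group 4: ranking walks positions 1-3-4-2; Mbeki is ranked above Park even though Park lies between Mbeki and the peak Varga on the axis — preferences dip and rise again. Not single-peaked.
Group 5: ranking walks positions 4-3-1-2; Varga is ranked above Park even though Park lies between Varga and the peak Ruiz on the axis — preferences dip and rise again. Not single-peaked.
Group 6 (peak Mbeki at position 3): ranking walks positions 3-2-1-4, expanding outward from the peak — single-peaked.
Group 7: ranking walks positions 3-4-1-2; Varga is ranked above Park even though Park lies between Varga and the peak Mbeki on the axis — preferences dip and rise again. Not single-peaked.
Group 1 violates single-peakedness, so the profile is not single-peaked on this axis.

no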